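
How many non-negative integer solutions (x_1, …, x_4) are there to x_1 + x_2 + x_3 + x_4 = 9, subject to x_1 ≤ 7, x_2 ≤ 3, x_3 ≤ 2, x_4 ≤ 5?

67

Without the upper bounds there are C(12,3) = 220 ways to split 9 among 4 variables.
Subtract solutions that violate a single cap (substitute x_i' = x_i − (cap_i+1)): x_1 ≥ 8 gives C(4,3) = 4; x_2 ≥ 4 gives C(8,3) = 56; x_3 ≥ 3 gives C(9,3) = 84; x_4 ≥ 6 gives C(6,3) = 20. Together 164.
Add back pairs where two caps are both exceeded: 0 + 0 + 0 + 10 + 0 + 1 = 11.
By inclusion–exclusion the count is 220 − 164 + 11 = 67.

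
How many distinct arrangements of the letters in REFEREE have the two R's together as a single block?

Treat the 2 copies of R as a single block. The multiset to arrange is then {RR, E, E, E, E, F}, 6 items in all.
That gives (6)!/(4!) = 30 arrangements.

30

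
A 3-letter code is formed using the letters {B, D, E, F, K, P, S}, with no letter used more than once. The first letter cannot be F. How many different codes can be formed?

180

The first letter has 7−1 = 6 choices (anything except F).
The remaining 2 letters are filled from the other 6 symbols without repetition: 6 × 5 = 30.
Total: 6 × 30 = 180.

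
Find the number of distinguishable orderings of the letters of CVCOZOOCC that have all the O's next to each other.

210

Treat the 3 copies of O as a single block. The multiset to arrange is then {OOO, C, C, C, C, V, Z}, 7 items in all.
That gives (7)!/(4!) = 210 arrangements.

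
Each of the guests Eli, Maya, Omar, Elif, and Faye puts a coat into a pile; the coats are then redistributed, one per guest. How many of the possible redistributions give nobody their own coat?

44

This is the derangement count D_5: permutations of 5 items with no fixed point.
By inclusion–exclusion this is Σ_{j=0}^{5} (−1)^j C(5,j)·(5−j)!.
Computing: 120 − 120 + 60 − 20 + 5 − 1 = 44.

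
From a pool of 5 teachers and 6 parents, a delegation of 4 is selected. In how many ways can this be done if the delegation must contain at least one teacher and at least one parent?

With no constraint there are C(11,4) = 330 possible selections.
Selections missing a whole group: no teachers → C(6,4) = 15; no parents → C(5,4) = 5.
Both groups omitted at once is impossible, so 330 − 20 = 310.

310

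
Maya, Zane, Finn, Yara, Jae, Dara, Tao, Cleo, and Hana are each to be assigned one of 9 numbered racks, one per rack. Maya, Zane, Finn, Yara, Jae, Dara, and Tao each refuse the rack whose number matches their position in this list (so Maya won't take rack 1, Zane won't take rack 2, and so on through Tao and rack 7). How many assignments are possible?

Let Aᵢ (for 1 ≤ i ≤ 7) be the placements that put person i in their forbidden rack. Any j of these fix j positions, leaving (9−j)! ways to fill the rest, and there are C(7,j) ways to pick which j.
By inclusion–exclusion, the number of valid placements is Σ_{j=0}^{7} (−1)^j C(7,j)·(9−j)!.
Computing: 362880 − 282240 + 105840 − 25200 + 4200 − 504 + 42 − 2 = 165016.

165016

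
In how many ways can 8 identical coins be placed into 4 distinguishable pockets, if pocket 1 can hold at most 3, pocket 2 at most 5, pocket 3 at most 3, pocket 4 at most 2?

By stars and bars, unrestricted non-negative solutions to x_1+…+x_4 = 8 number C(8+3,3) = 165.
Subtract solutions that violate a single cap (substitute x_i' = x_i − (cap_i+1)): x_1 ≥ 4 gives C(7,3) = 35; x_2 ≥ 6 gives C(5,3) = 10; x_3 ≥ 4 gives C(7,3) = 35; x_4 ≥ 3 gives C(8,3) = 56. Together 136.
Add back pairs where two caps are both exceeded: 0 + 1 + 4 + 0 + 0 + 4 = 9.
By inclusion–exclusion the count is 165 − 136 + 9 = 38.

38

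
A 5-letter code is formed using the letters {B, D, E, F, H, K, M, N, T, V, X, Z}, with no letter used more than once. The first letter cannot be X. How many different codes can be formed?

The first letter has 12−1 = 11 choices (anything except X).
The remaining 4 letters are filled from the other 11 symbols without repetition: 11 × 10 × 9 × 8 = 7920.
Total: 11 × 7920 = 87120.

87120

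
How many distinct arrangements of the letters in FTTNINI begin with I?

180

Fix I in the first position and arrange the remaining 6 letters.
Those 6 letters have N appearing twice and T appearing twice, giving (6)!/(2!·2!) = 180.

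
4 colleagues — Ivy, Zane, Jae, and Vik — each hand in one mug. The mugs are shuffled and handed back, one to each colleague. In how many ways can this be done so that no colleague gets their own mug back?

Let Aᵢ be the assignments in which colleague i gets their own mug. We want the size of the complement of A₁∪…∪A_4.
By inclusion–exclusion this is Σ_{j=0}^{4} (−1)^j C(4,j)·(4−j)!.
Computing: 24 − 24 + 12 − 4 + 1 = 9.

9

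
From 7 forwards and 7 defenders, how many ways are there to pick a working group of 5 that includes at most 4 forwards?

1981

Split by how many forwards are chosen (0 through 4).
Sum: C(7,0)·C(7,5) + C(7,1)·C(7,4) + C(7,2)·C(7,3) + C(7,3)·C(7,2) + C(7,4)·C(7,1) = 21 + 245 + 735 + 735 + 245 = 1981.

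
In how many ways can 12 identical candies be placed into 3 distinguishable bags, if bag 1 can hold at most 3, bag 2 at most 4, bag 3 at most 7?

Ignoring the caps, the number of non-negative solutions to x_1+…+x_3 = 12 is C(14,2) = 91.
Subtract solutions that violate a single cap (substitute x_i' = x_i − (cap_i+1)): x_1 ≥ 4 gives C(10,2) = 45; x_2 ≥ 5 gives C(9,2) = 36; x_3 ≥ 8 gives C(6,2) = 15. Together 96.
Add back pairs where two caps are both exceeded: 10 + 1 + 0 = 11.
By inclusion–exclusion the count is 91 − 96 + 11 = 6.

6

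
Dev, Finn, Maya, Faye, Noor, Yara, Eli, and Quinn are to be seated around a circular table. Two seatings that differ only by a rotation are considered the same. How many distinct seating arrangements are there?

Seat Dev anywhere (absorbing the rotational symmetry), then permute the other 7: (7)! = 5040.

5040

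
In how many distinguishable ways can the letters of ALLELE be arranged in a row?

Letter multiplicities in ALLELE: A×1, E×2, L×3.
The number of distinct arrangements is 6!/(3!·2!) = 720/12 = 60.

60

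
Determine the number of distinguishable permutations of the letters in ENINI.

30

The 5 letters of ENINI have repeats: I appearing twice and N appearing twice.
So there are 5! / (2!·2!) = 30 distinguishable arrangements.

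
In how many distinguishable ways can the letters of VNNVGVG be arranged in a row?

VNNVGVG has 7 letters with G appearing twice, N appearing twice, and V appearing 3 times.
So there are 7! / (3!·2!·2!) = 210 distinguishable arrangements.

210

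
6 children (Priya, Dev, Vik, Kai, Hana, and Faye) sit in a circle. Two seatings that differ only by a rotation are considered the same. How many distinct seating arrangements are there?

120

Fix one person's seat to break rotational symmetry; the remaining 5 people can be arranged in (5)! = 120 ways.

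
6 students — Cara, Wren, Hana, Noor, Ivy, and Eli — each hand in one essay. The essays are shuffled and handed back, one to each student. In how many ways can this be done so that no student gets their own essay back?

265

Let Aᵢ be the assignments in which student i gets their own essay. We want the size of the complement of A₁∪…∪A_6.
By inclusion–exclusion this is Σ_{j=0}^{6} (−1)^j C(6,j)·(6−j)!.
Computing: 720 − 720 + 360 − 120 + 30 − 6 + 1 = 265.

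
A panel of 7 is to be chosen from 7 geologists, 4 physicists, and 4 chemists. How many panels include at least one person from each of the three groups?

Total 7-person selections from all 15: C(15,7) = 6435.
Selections missing a whole group: no geologists → C(8,7) = 8; no physicists → C(11,7) = 330; no chemists → C(11,7) = 330.
Add back selections omitting two groups (i.e. drawn from a single group): C(7,7) + C(4,7) + C(4,7) = 1.
By inclusion–exclusion: 6435 − 668 + 1 = 5768.

5768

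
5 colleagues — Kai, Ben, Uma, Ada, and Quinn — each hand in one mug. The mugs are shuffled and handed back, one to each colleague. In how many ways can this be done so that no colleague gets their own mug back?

Let Aᵢ be the assignments in which colleague i gets their own mug. We want the size of the complement of A₁∪…∪A_5.
By inclusion–exclusion this is Σ_{j=0}^{5} (−1)^j C(5,j)·(5−j)!.
Computing: 120 − 120 + 60 − 20 + 5 − 1 = 44.

44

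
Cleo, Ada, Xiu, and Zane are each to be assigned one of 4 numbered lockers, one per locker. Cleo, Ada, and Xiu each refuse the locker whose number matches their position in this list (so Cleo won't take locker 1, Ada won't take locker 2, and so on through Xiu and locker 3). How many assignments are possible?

Let Aᵢ (for i ∈ {1, 2, 3}) be the placements that put person i in their forbidden locker. Any j of these fix j positions, leaving (4−j)! ways to fill the rest, and there are C(3,j) ways to pick which j.
By inclusion–exclusion, the number of valid placements is Σ_{j=0}^{3} (−1)^j C(3,j)·(4−j)!.
Computing: 24 − 18 + 6 − 1 = 11.

11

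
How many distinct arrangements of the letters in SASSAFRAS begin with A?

840

Fix A in the first position and arrange the remaining 8 letters.
Those 8 letters have A appearing twice and S appearing 4 times, giving (8)!/(4!·2!) = 840.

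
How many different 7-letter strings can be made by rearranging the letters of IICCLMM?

630

The 7 letters of IICCLMM have repeats: C appearing twice, I appearing twice, and M appearing twice.
Dividing 7! = 5040 by 2!·2!·2! = 8 for the repeated letters gives 630.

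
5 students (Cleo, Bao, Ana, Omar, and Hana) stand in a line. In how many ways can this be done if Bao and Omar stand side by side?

Glue Bao and Omar into one block (2 internal orders), leaving 4 units to arrange in a row.
So the count is 2·(4)! = 48.

48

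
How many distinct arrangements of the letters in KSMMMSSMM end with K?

56

Fix K in the last position and arrange the remaining 8 letters.
Those 8 letters have M appearing 5 times and S appearing 3 times, giving (8)!/(5!·3!) = 56.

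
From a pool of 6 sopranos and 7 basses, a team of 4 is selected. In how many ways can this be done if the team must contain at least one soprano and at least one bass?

665

Total 4-person selections from all 13: C(13,4) = 715.
Selections missing a whole group: no sopranos → C(7,4) = 35; no basses → C(6,4) = 15.
Both groups omitted at once is impossible, so 715 − 50 = 665.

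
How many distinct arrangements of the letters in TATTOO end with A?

10

Fix A in the last position and arrange the remaining 5 letters.
Those 5 letters have O appearing twice and T appearing 3 times, giving (5)!/(3!·2!) = 10.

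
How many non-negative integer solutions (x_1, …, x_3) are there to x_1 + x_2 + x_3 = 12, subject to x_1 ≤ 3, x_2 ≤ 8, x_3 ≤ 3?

Without the upper bounds there are C(14,2) = 91 ways to split 12 among 3 variables.
Subtract solutions that violate a single cap (substitute x_i' = x_i − (cap_i+1)): x_1 ≥ 4 gives C(10,2) = 45; x_2 ≥ 9 gives C(5,2) = 10; x_3 ≥ 4 gives C(10,2) = 45. Together 100.
Add back pairs where two caps are both exceeded: 0 + 15 + 0 = 15.
By inclusion–exclusion the count is 91 − 100 + 15 = 6.

6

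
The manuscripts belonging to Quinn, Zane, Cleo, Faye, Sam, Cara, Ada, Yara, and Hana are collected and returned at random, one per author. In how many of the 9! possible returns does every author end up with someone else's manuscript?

Count assignments avoiding every fixed point. For any j of the 9 authors fixed to their own manuscript, the other 9−j can be arranged in (9−j)! ways.
By inclusion–exclusion this is Σ_{j=0}^{9} (−1)^j C(9,j)·(9−j)!.
Computing: 362880 − 362880 + 181440 − 60480 + 15120 − 3024 + 504 − 72 + 9 − 1 = 133496.

133496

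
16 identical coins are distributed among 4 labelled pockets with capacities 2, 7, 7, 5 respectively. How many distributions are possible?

By stars and bars, unrestricted non-negative solutions to x_1+…+x_4 = 16 number C(16+3,3) = 969.
Subtract solutions that violate a single cap (substitute x_i' = x_i − (cap_i+1)): x_1 ≥ 3 gives C(16,3) = 560; x_2 ≥ 8 gives C(11,3) = 165; x_3 ≥ 8 gives C(11,3) = 165; x_4 ≥ 6 gives C(13,3) = 286. Together 1176.
Add back pairs where two caps are both exceeded: 56 + 56 + 120 + 1 + 10 + 10 = 253.
By inclusion–exclusion the count is 969 − 1176 + 253 = 46.

46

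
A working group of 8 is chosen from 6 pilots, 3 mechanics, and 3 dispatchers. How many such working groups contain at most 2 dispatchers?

369

Split by how many dispatchers are chosen (0 through 2).
Sum: C(3,0)·C(9,8) + C(3,1)·C(9,7) + C(3,2)·C(9,6) = 9 + 108 + 252 = 369.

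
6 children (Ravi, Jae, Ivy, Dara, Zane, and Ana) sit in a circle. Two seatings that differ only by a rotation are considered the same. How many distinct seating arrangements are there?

Seat Ravi anywhere (absorbing the rotational symmetry), then permute the other 5: (5)! = 120.

120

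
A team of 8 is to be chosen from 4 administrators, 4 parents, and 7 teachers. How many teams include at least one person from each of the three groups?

Unrestricted: C(15,8) = 6435 ways to pick any 8 of the 15.
Subtract selections that omit an entire group: no administrators → C(11,8) = 165; no parents → C(11,8) = 165; no teachers → C(8,8) = 1.
Add back selections omitting two groups (i.e. drawn from a single group): C(4,8) + C(4,8) + C(7,8) = 0.
By inclusion–exclusion: 6435 − 331 + 0 = 6104.

6104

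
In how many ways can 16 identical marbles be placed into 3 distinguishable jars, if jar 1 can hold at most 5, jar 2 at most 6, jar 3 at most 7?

6

Ignoring the caps, the number of non-negative solutions to x_1+…+x_3 = 16 is C(18,2) = 153.
Subtract solutions that violate a single cap (substitute x_i' = x_i − (cap_i+1)): x_1 ≥ 6 gives C(12,2) = 66; x_2 ≥ 7 gives C(11,2) = 55; x_3 ≥ 8 gives C(10,2) = 45. Together 166.
Add back pairs where two caps are both exceeded: 10 + 6 + 3 = 19.
By inclusion–exclusion the count is 153 − 166 + 19 = 6.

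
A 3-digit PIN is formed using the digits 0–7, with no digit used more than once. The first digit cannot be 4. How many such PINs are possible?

The first digit has 8−1 = 7 choices (anything except 4).
The remaining 2 digits are filled from the other 7 symbols without repetition: 7 × 6 = 42.
Total: 7 × 42 = 294.

294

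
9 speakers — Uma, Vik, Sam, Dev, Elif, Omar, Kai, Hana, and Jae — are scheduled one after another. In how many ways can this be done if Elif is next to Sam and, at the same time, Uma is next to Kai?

20160

Treat {Elif,Sam} as one block (2 orders) and {Uma,Kai} as another (2 orders).
That leaves 7 units to arrange: 2 × 2 × 7! = 4 × 5040 = 20160.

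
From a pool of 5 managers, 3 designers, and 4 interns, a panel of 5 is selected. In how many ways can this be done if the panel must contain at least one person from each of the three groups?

Unrestricted: C(12,5) = 792 ways to pick any 5 of the 12.
Subtract selections that omit an entire group: no managers → C(7,5) = 21; no designers → C(9,5) = 126; no interns → C(8,5) = 56.
Add back selections omitting two groups (i.e. drawn from a single group): C(5,5) + C(3,5) + C(4,5) = 1.
By inclusion–exclusion: 792 − 203 + 1 = 590.

590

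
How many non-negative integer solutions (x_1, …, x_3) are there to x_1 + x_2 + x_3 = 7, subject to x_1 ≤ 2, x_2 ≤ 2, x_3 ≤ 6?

Ignoring the caps, the number of non-negative solutions to x_1+…+x_3 = 7 is C(9,2) = 36.
Subtract solutions that violate a single cap (substitute x_i' = x_i − (cap_i+1)): x_1 ≥ 3 gives C(6,2) = 15; x_2 ≥ 3 gives C(6,2) = 15; x_3 ≥ 7 gives C(2,2) = 1. Together 31.
Add back pairs where two caps are both exceeded: 3 + 0 + 0 = 3.
By inclusion–exclusion the count is 36 − 31 + 3 = 8.

8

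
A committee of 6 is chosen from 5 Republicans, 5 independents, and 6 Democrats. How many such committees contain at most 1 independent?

2772

Split by how many independents are chosen (0 through 1).
Sum: C(5,0)·C(11,6) + C(5,1)·C(11,5) = 462 + 2310 = 2772.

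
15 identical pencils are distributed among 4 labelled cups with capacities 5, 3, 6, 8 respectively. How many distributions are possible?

95

By stars and bars, unrestricted non-negative solutions to x_1+…+x_4 = 15 number C(15+3,3) = 816.
Subtract solutions that violate a single cap (substitute x_i' = x_i − (cap_i+1)): x_1 ≥ 6 gives C(12,3) = 220; x_2 ≥ 4 gives C(14,3) = 364; x_3 ≥ 7 gives C(11,3) = 165; x_4 ≥ 9 gives C(9,3) = 84. Together 833.
Add back pairs where two caps are both exceeded: 56 + 10 + 1 + 35 + 10 + 0 = 112.
By inclusion–exclusion the count is 816 − 833 + 112 = 95.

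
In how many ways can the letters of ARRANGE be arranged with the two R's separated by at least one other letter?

900

There are 7!/(2!·2!) = 1260 arrangements of ARRANGE in total.
Arrangements with the R's together: treat RR as one letter, giving (6)!/(2!) = 360.
Hence 1260 − 360 = 900.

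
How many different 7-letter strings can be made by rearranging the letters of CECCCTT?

105

The 7 letters of CECCCTT have repeats: C appearing 4 times and T appearing twice.
So there are 7! / (4!·2!) = 105 distinguishable arrangements.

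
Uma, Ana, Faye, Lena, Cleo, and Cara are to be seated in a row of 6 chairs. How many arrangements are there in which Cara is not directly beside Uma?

480

Of the 6! = 720 arrangements, those with Cara and Uma adjacent number 2 × 5! = 240 (treat the pair as a block with 2 internal orders).
Complementary counting: 720 − 240 = 480.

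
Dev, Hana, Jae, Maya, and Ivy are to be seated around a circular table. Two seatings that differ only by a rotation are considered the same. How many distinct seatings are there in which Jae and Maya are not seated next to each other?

All circular seatings of 5 people number (4)! = 24.
Seatings with Jae beside Maya: treat them as a block with 2 internal orders, giving 2 × (3)! = 12.
Subtracting, 24 − 12 = 12.

12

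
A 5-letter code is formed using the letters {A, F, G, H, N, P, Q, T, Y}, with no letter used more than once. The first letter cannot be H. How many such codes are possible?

13440

The first letter has 9−1 = 8 choices (anything except H).
The remaining 4 letters are filled from the other 8 symbols without repetition: 8 × 7 × 6 × 5 = 1680.
Total: 8 × 1680 = 13440.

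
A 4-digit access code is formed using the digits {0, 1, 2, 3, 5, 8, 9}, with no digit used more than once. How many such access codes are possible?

840

With no repetition, fill the 4 digits in order: 7 choices, then 6, down to 4.
That product is 7 × 6 × 5 × 4 = 840.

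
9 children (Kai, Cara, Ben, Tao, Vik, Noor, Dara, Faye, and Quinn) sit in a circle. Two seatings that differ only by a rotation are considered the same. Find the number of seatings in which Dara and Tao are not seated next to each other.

30240

Without the restriction there are (8)! = 40320 seatings.
Seatings with Dara beside Tao: treat them as a block with 2 internal orders, giving 2 × (7)! = 10080.
Subtracting, 40320 − 10080 = 30240.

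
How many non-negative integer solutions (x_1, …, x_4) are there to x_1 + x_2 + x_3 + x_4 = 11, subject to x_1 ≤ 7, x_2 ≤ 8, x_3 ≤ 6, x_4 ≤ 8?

By stars and bars, unrestricted non-negative solutions to x_1+…+x_4 = 11 number C(11+3,3) = 364.
Subtract solutions that violate a single cap (substitute x_i' = x_i − (cap_i+1)): x_1 ≥ 8 gives C(6,3) = 20; x_2 ≥ 9 gives C(5,3) = 10; x_3 ≥ 7 gives C(7,3) = 35; x_4 ≥ 9 gives C(5,3) = 10. Together 75.
No two caps can be exceeded simultaneously, so the pair terms are all 0.
By inclusion–exclusion the count is 364 − 75 + 0 = 289.

289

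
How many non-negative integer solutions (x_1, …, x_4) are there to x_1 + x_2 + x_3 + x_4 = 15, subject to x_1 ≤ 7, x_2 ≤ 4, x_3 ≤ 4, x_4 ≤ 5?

By stars and bars, unrestricted non-negative solutions to x_1+…+x_4 = 15 number C(15+3,3) = 816.
Subtract solutions that violate a single cap (substitute x_i' = x_i − (cap_i+1)): x_1 ≥ 8 gives C(10,3) = 120; x_2 ≥ 5 gives C(13,3) = 286; x_3 ≥ 5 gives C(13,3) = 286; x_4 ≥ 6 gives C(12,3) = 220. Together 912.
Add back pairs where two caps are both exceeded: 10 + 10 + 4 + 56 + 35 + 35 = 150.
By inclusion–exclusion the count is 816 − 912 + 150 = 54.

54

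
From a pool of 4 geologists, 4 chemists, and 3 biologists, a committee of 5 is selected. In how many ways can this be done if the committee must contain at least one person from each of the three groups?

With no constraint there are C(11,5) = 462 possible selections.
Selections missing a whole group: no geologists → C(7,5) = 21; no chemists → C(7,5) = 21; no biologists → C(8,5) = 56.
Add back selections omitting two groups (i.e. drawn from a single group): C(4,5) + C(4,5) + C(3,5) = 0.
By inclusion–exclusion: 462 − 98 + 0 = 364.

364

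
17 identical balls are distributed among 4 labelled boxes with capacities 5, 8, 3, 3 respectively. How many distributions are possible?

10

By stars and bars, unrestricted non-negative solutions to x_1+…+x_4 = 17 number C(17+3,3) = 1140.
Subtract solutions that violate a single cap (substitute x_i' = x_i − (cap_i+1)): x_1 ≥ 6 gives C(14,3) = 364; x_2 ≥ 9 gives C(11,3) = 165; x_3 ≥ 4 gives C(16,3) = 560; x_4 ≥ 4 gives C(16,3) = 560. Together 1649.
Add back pairs where two caps are both exceeded: 10 + 120 + 120 + 35 + 35 + 220 = 540.
Subtract triples: 0 + 0 + 20 + 1 = 21.
By inclusion–exclusion the count is 1140 − 1649 + 540 − 21 = 10.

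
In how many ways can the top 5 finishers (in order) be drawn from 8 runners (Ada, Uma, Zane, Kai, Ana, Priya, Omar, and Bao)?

This is an ordered selection of 5 from 8: P(8,5).
That gives 8 × 7 × 6 × 5 × 4 = 6720.

6720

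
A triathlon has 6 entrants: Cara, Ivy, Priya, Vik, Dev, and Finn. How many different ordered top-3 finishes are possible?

120

This is an ordered selection of 3 from 6: P(6,3).
That gives 6 × 5 × 4 = 120.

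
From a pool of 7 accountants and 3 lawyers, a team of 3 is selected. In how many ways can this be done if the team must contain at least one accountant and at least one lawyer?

With no constraint there are C(10,3) = 120 possible selections.
Subtract selections that omit an entire group: no accountants → C(3,3) = 1; no lawyers → C(7,3) = 35.
Both groups omitted at once is impossible, so 120 − 36 = 84.

84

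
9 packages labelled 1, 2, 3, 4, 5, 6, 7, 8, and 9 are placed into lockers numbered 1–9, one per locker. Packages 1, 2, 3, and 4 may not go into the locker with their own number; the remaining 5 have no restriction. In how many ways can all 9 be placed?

Let Aᵢ (for 1 ≤ i ≤ 4) be the placements that put package i in its forbidden locker. Any j of these fix j positions, leaving (9−j)! ways to fill the rest, and there are C(4,j) ways to pick which j.
By inclusion–exclusion, the number of valid placements is Σ_{j=0}^{4} (−1)^j C(4,j)·(9−j)!.
Computing: 362880 − 161280 + 30240 − 2880 + 120 = 229080.

229080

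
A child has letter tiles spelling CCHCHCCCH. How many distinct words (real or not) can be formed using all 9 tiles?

CCHCHCCCH has 9 letters with C appearing 6 times and H appearing 3 times.
So there are 9! / (6!·3!) = 84 distinguishable arrangements.

84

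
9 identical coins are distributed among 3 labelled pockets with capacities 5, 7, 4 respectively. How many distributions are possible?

27

Ignoring the caps, the number of non-negative solutions to x_1+…+x_3 = 9 is C(11,2) = 55.
Subtract solutions that violate a single cap (substitute x_i' = x_i − (cap_i+1)): x_1 ≥ 6 gives C(5,2) = 10; x_2 ≥ 8 gives C(3,2) = 3; x_3 ≥ 5 gives C(6,2) = 15. Together 28.
No two caps can be exceeded simultaneously, so the pair terms are all 0.
By inclusion–exclusion the count is 55 − 28 + 0 = 27.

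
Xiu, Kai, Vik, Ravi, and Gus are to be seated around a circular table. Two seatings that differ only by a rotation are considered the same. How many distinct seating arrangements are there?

24

Fix one person's seat to break rotational symmetry; the remaining 4 people can be arranged in (4)! = 24 ways.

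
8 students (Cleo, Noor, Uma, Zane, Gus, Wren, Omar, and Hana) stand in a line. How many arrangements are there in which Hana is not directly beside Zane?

There are 8! = 40320 arrangements in all. If Hana and Zane are adjacent, merging them into one block gives 2·(7)! = 10080 arrangements.
So 40320 − 10080 = 30240 arrangements keep them apart.

30240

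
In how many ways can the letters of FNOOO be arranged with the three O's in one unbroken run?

6

Treat the 3 copies of O as a single block. The multiset to arrange is then {OOO, F, N}, 3 items in all.
All 3 items are distinct, so there are (3)! = 6 arrangements.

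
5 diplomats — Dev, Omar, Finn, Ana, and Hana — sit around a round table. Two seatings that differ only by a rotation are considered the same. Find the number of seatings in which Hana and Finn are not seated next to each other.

12

All circular seatings of 5 people number (4)! = 24.
Those with Hana next to Finn: fuse the pair into one unit and seat 4 units around a circle — 2·(3)! = 12.
Subtracting, 24 − 12 = 12.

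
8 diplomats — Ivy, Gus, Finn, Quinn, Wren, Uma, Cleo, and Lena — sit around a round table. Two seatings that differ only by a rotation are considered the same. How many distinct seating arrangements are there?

Fix one person's seat to break rotational symmetry; the remaining 7 people can be arranged in (7)! = 5040 ways.

5040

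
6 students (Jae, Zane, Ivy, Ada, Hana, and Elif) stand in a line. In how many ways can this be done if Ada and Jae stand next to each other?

Place the 4 others and the Ada-Jae pair as 5 objects in a line; the pair has 2 internal arrangements.
So the count is 2·(5)! = 240.

240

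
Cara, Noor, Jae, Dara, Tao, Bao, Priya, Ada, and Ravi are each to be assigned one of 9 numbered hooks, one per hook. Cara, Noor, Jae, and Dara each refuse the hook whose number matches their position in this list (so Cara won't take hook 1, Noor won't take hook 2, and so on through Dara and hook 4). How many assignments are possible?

Let Aᵢ (for 1 ≤ i ≤ 4) be the placements that put person i in their forbidden hook. Any j of these fix j positions, leaving (9−j)! ways to fill the rest, and there are C(4,j) ways to pick which j.
By inclusion–exclusion, the number of valid placements is Σ_{j=0}^{4} (−1)^j C(4,j)·(9−j)!.
Computing: 362880 − 161280 + 30240 − 2880 + 120 = 229080.

229080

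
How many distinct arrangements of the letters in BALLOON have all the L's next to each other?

360

Treat the 2 copies of L as a single block. The multiset to arrange is then {LL, A, B, N, O, O}, 6 items in all.
That gives (6)!/(2!) = 360 arrangements.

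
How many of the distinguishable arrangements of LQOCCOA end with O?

360

With the last slot taken by O, it remains to arrange the other 6 letters (LQCCOA).
Those 6 letters have C appearing twice, giving (6)!/(2!) = 360.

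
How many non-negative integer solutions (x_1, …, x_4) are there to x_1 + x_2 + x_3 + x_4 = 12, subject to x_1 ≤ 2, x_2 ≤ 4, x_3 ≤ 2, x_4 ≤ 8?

27

Without the upper bounds there are C(15,3) = 455 ways to split 12 among 4 variables.
Subtract solutions that violate a single cap (substitute x_i' = x_i − (cap_i+1)): x_1 ≥ 3 gives C(12,3) = 220; x_2 ≥ 5 gives C(10,3) = 120; x_3 ≥ 3 gives C(12,3) = 220; x_4 ≥ 9 gives C(6,3) = 20. Together 580.
Add back pairs where two caps are both exceeded: 35 + 84 + 1 + 35 + 0 + 1 = 156.
Subtract triples: 4 + 0 + 0 + 0 = 4.
By inclusion–exclusion the count is 455 − 580 + 156 − 4 = 27.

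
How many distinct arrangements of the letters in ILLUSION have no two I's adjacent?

There are 8!/(2!·2!) = 10080 arrangements of ILLUSION in total.
If the two I's are adjacent, glue them into one block, leaving 7 items to arrange: (7)!/(2!) = 2520 ways.
Hence 10080 − 2520 = 7560.

7560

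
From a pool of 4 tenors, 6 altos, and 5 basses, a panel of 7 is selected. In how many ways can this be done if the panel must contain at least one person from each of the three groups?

5949

With no constraint there are C(15,7) = 6435 possible selections.
Subtract selections that omit an entire group: no tenors → C(11,7) = 330; no altos → C(9,7) = 36; no basses → C(10,7) = 120.
Add back selections omitting two groups (i.e. drawn from a single group): C(4,7) + C(6,7) + C(5,7) = 0.
By inclusion–exclusion: 6435 − 486 + 0 = 5949.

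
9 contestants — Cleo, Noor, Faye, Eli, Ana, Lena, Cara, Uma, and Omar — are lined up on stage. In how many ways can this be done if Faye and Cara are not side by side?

282240

There are 9! = 362880 arrangements in all. If Faye and Cara are adjacent, merging them into one block gives 2·(8)! = 80640 arrangements.
So 362880 − 80640 = 282240 arrangements keep them apart.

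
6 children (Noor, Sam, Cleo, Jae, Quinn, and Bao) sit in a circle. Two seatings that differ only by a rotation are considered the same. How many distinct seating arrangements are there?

120

Fix one person's seat to break rotational symmetry; the remaining 5 people can be arranged in (5)! = 120 ways.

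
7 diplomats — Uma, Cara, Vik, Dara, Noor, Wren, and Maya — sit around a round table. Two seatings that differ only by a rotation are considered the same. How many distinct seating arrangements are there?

720

Around a circle, 7 distinct people have 7!/7 = (6)! = 720 rotationally distinct seatings.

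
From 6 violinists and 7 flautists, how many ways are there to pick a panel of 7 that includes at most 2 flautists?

Split by how many flautists are chosen (0 through 2).
Sum: C(7,0)·C(6,7) + C(7,1)·C(6,6) + C(7,2)·C(6,5) = 0 + 7 + 126 = 133.

133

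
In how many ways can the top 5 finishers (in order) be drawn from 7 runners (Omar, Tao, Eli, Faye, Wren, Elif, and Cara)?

This is an ordered selection of 5 from 7: P(7,5).
That gives 7 × 6 × 5 × 4 × 3 = 2520.

2520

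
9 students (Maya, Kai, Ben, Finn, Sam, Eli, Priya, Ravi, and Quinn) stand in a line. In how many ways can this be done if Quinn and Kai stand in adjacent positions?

80640

Treat {Quinn, Kai} as a single unit. There are 8 units to order, and the pair itself can be ordered 2 ways.
That gives 2 × 8! = 2 × 40320 = 80640.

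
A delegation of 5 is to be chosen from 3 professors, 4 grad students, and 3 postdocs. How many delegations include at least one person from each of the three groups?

Unrestricted: C(10,5) = 252 ways to pick any 5 of the 10.
Subtract selections that omit an entire group: no professors → C(7,5) = 21; no grad students → C(6,5) = 6; no postdocs → C(7,5) = 21.
Add back selections omitting two groups (i.e. drawn from a single group): C(3,5) + C(4,5) + C(3,5) = 0.
By inclusion–exclusion: 252 − 48 + 0 = 204.

204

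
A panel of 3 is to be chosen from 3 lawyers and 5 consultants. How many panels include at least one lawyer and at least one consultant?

Total 3-person selections from all 8: C(8,3) = 56.
Selections missing a whole group: no lawyers → C(5,3) = 10; no consultants → C(3,3) = 1.
Both groups omitted at once is impossible, so 56 − 11 = 45.

45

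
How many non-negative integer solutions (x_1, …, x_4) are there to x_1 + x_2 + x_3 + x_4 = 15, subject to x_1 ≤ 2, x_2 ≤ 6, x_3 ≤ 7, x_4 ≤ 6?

Without the upper bounds there are C(18,3) = 816 ways to split 15 among 4 variables.
Subtract solutions that violate a single cap (substitute x_i' = x_i − (cap_i+1)): x_1 ≥ 3 gives C(15,3) = 455; x_2 ≥ 7 gives C(11,3) = 165; x_3 ≥ 8 gives C(10,3) = 120; x_4 ≥ 7 gives C(11,3) = 165. Together 905.
Add back pairs where two caps are both exceeded: 56 + 35 + 56 + 1 + 4 + 1 = 153.
By inclusion–exclusion the count is 816 − 905 + 153 = 64.

64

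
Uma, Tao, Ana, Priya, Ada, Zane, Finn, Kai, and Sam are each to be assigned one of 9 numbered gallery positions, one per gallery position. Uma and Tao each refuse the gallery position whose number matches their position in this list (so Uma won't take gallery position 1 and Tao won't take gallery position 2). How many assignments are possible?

287280

Let Aᵢ (for i ∈ {1, 2}) be the placements that put person i in their forbidden gallery position. Any j of these fix j positions, leaving (9−j)! ways to fill the rest, and there are C(2,j) ways to pick which j.
By inclusion–exclusion, the number of valid placements is Σ_{j=0}^{2} (−1)^j C(2,j)·(9−j)!.
Computing: 362880 − 80640 + 5040 = 287280.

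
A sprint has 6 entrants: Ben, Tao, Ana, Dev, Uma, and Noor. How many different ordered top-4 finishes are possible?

This is an ordered selection of 4 from 6: P(6,4).
That gives 6 × 5 × 4 × 3 = 360.

360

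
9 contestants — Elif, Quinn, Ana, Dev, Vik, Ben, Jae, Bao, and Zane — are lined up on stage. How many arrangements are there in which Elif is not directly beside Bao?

282240

Of the 9! = 362880 arrangements, those with Elif and Bao adjacent number 2 × 8! = 80640 (treat the pair as a block with 2 internal orders).
Complementary counting: 362880 − 80640 = 282240.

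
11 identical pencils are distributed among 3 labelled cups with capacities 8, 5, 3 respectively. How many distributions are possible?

Without the upper bounds there are C(13,2) = 78 ways to split 11 among 3 cups.
Subtract solutions that violate a single cap (substitute x_i' = x_i − (cap_i+1)): x_1 ≥ 9 gives C(4,2) = 6; x_2 ≥ 6 gives C(7,2) = 21; x_3 ≥ 4 gives C(9,2) = 36. Together 63.
Add back pairs where two caps are both exceeded: 0 + 0 + 3 = 3.
By inclusion–exclusion the count is 78 − 63 + 3 = 18.

18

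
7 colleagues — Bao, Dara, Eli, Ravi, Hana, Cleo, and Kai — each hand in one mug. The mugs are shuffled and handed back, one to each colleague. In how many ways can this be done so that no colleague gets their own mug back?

1854

Count assignments avoiding every fixed point. For any j of the 7 colleagues fixed to their own mug, the other 7−j can be arranged in (7−j)! ways.
By inclusion–exclusion this is Σ_{j=0}^{7} (−1)^j C(7,j)·(7−j)!.
Computing: 5040 − 5040 + 2520 − 840 + 210 − 42 + 7 − 1 = 1854.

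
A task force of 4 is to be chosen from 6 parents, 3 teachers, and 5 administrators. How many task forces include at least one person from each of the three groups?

With no constraint there are C(14,4) = 1001 possible selections.
Subtract selections that omit an entire group: no parents → C(8,4) = 70; no teachers → C(11,4) = 330; no administrators → C(9,4) = 126.
Add back selections omitting two groups (i.e. drawn from a single group): C(6,4) + C(3,4) + C(5,4) = 20.
By inclusion–exclusion: 1001 − 526 + 20 = 495.

495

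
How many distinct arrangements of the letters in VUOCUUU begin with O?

30

With the first slot taken by O, it remains to arrange the other 6 letters (VUCUUU).
Those 6 letters have U appearing 4 times, giving (6)!/(4!) = 30.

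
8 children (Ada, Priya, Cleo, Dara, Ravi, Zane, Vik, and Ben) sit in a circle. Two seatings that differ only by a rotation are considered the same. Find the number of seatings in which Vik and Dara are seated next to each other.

1440

Glue Vik and Dara into a block (2 internal orders). Seating 7 units around a circle gives (6)! arrangements.
So 2 × (6)! = 2 × 720 = 1440.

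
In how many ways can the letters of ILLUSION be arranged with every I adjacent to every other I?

Treat the 2 copies of I as a single block. The multiset to arrange is then {II, L, L, N, O, S, U}, 7 items in all.
That gives (7)!/(2!) = 2520 arrangements.

2520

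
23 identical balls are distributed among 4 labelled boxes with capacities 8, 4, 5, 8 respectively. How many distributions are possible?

Without the upper bounds there are C(26,3) = 2600 ways to split 23 among 4 boxes.
Subtract solutions that violate a single cap (substitute x_i' = x_i − (cap_i+1)): x_1 ≥ 9 gives C(17,3) = 680; x_2 ≥ 5 gives C(21,3) = 1330; x_3 ≥ 6 gives C(20,3) = 1140; x_4 ≥ 9 gives C(17,3) = 680. Together 3830.
Add back pairs where two caps are both exceeded: 220 + 165 + 56 + 455 + 220 + 165 = 1281.
Subtract triples: 20 + 1 + 0 + 20 = 41.
By inclusion–exclusion the count is 2600 − 3830 + 1281 − 41 = 10.

10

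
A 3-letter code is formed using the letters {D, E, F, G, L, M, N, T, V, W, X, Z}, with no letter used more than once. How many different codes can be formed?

With no repetition, fill the 3 letters in order: 12 choices, then 11, down to 10.
12 × 11 × 10 = 1320.

1320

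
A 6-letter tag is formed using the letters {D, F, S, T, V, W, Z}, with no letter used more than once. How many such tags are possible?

5040

This is a permutation of 6 out of 7: P(7,6) = 7!/1!.
That product is 7 × 6 × 5 × 4 × 3 × 2 = 5040.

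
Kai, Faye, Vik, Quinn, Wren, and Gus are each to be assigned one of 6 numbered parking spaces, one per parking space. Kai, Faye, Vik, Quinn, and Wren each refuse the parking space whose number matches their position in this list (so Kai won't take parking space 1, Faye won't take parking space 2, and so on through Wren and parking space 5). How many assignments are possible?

309

Let Aᵢ (for 1 ≤ i ≤ 5) be the placements that put person i in their forbidden parking space. Any j of these fix j positions, leaving (6−j)! ways to fill the rest, and there are C(5,j) ways to pick which j.
By inclusion–exclusion, the number of valid placements is Σ_{j=0}^{5} (−1)^j C(5,j)·(6−j)!.
Computing: 720 − 600 + 240 − 60 + 10 − 1 = 309.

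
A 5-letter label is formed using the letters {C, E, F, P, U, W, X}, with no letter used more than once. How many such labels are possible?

2520

Choose and order 5 of the 7 symbols: the first letter has 7 options, the next 6, and so on down to 3.
7 × 6 × 5 × 4 × 3 = 2520.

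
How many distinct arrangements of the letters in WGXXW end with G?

With the last slot taken by G, it remains to arrange the other 4 letters (WXXW).
Those 4 letters have W appearing twice and X appearing twice, giving (4)!/(2!·2!) = 6.

6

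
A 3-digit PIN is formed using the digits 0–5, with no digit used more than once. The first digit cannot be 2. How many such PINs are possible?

100

The first digit has 6−1 = 5 choices (anything except 2).
The remaining 2 digits are filled from the other 5 symbols without repetition: 5 × 4 = 20.
Total: 5 × 20 = 100.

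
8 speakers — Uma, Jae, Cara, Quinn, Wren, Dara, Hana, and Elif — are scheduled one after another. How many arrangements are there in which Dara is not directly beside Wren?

30240

Of the 8! = 40320 arrangements, those with Dara and Wren adjacent number 2 × 7! = 10080 (treat the pair as a block with 2 internal orders).
So 40320 − 10080 = 30240 arrangements keep them apart.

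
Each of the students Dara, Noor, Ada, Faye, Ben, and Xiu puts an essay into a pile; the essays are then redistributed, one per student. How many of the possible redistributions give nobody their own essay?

Count assignments avoiding every fixed point. For any j of the 6 students fixed to their own essay, the other 6−j can be arranged in (6−j)! ways.
By inclusion–exclusion this is Σ_{j=0}^{6} (−1)^j C(6,j)·(6−j)!.
Computing: 720 − 720 + 360 − 120 + 30 − 6 + 1 = 265.

265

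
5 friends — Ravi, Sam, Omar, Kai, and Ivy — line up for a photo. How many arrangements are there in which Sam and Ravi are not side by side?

Of the 5! = 120 arrangements, those with Sam and Ravi adjacent number 2 × 4! = 48 (treat the pair as a block with 2 internal orders).
So 120 − 48 = 72 arrangements keep them apart.

72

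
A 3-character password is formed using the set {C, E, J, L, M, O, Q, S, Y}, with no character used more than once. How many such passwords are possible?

504

With no repetition, fill the 3 characters in order: 9 choices, then 8, down to 7.
9 × 8 × 7 = 504.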